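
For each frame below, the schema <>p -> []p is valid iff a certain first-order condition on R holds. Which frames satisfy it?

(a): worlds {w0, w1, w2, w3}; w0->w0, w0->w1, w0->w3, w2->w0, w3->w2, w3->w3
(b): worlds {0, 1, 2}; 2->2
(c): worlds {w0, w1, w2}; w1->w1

This is the axiom for partial functionality; its first-order frame correspondent is forall x forall y forall z (Rxy & Rxz -> y = z).
(a): fails — w0 sees both w0 and w1.
(b): satisfies the condition.
(c): satisfies the condition.

(b), (c)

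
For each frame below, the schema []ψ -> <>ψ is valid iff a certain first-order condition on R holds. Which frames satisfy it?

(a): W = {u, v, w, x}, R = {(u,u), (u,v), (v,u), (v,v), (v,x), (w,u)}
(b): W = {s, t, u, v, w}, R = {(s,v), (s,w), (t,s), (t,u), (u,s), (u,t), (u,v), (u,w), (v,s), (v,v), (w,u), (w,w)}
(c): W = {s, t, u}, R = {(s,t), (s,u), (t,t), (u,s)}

(b), (c)

Frame correspondent (Sahlqvist): forall x exists y Rxy — i.e. seriality.
(a): fails — world x has no successor.
(b): condition met.
(c): condition met.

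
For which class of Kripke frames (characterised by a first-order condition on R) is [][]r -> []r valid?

Suppose □□r→□r is valid. Take Rxy and set V(r)={w : xR²w}. Then □□r at x, so □r at x, so r at y, i.e. ∃z(Rxz∧Rzy).
The converse is a direct semantic check.
Frame condition: forall x forall y (Rxy -> exists z (Rxz & Rzy)).

density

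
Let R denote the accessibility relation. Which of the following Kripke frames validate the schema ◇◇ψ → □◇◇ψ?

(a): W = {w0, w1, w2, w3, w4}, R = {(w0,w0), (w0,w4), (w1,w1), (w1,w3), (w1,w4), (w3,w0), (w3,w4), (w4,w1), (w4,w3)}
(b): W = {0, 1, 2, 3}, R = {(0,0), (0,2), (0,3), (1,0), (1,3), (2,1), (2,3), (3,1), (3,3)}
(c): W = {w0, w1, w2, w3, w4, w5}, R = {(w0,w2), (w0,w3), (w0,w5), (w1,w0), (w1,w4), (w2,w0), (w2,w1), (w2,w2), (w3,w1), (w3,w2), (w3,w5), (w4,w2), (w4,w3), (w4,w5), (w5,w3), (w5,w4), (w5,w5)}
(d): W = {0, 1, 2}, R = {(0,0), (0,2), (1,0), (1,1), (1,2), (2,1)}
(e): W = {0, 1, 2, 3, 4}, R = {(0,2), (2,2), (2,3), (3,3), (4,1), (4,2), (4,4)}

This is the axiom for a generalized confluence (Geach) condition; its first-order frame correspondent is ∀x ∀y ∀z ((xR²y ∧ xRz) → ∃w (y = w ∧ zR²w)).
(a): holds.
(b): fails — 0R²2, 0R2 but no w with 2=w and 2R²w.
(c): fails — w0R²w0, w0Rw5 but no w with w0=w and w5R²w.
(d): holds.
(e): fails — 2R²2, 2R3 but no w with 2=w and 3R²w.
Valid on: (a), (d).

(a), (d)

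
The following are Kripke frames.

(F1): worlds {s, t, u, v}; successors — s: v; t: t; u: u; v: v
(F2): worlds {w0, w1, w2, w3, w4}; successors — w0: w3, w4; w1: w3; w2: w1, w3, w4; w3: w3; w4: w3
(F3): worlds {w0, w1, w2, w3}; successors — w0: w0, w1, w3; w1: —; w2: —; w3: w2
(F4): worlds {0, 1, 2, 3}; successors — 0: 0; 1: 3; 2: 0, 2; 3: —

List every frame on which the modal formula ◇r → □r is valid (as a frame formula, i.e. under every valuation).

(F1)

This is the axiom for partial functionality; its first-order frame correspondent is ∀x ∀y ∀z (Rxy ∧ Rxz → y = z).
(F1): condition met.
(F2): fails — w0 sees both w3 and w4.
(F3): fails — w0 sees both w0 and w1.
(F4): fails — 2 sees both 0 and 2.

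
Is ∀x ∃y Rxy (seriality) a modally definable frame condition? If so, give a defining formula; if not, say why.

Yes — defined by □p → ◇p

The condition is seriality. A defining modal formula is □p → ◇p.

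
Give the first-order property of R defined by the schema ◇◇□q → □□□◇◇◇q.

∀x ∀y ∀z ((xR²y ∧ xR³z) → ∃w (yRw ∧ zR³w))

This is a Sahlqvist (Geach-type) schema ◇^2□^1q → □^3◇^3q.
Minimal-valuation argument: fix x; take any y with xR^2y and any z with xR^3z. Set V(q) to the set of worlds R-reachable from y in exactly 1 step. Then □^1q holds at y, so the antecedent holds at x; validity forces ◇^3q at z, giving a w with zR^3w and yR^1w.
First-order correspondent: ∀x ∀y ∀z ((xR²y ∧ xR³z) → ∃w (yRw ∧ zR³w)).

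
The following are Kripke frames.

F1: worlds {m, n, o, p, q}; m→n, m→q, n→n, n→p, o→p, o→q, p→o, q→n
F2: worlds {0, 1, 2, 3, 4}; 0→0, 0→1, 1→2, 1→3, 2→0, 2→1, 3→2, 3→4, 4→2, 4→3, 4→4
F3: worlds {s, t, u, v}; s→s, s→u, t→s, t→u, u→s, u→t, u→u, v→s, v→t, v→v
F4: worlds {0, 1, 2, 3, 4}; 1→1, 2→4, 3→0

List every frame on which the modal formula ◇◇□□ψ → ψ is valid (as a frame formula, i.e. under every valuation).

The schema corresponds to a generalized confluence (Geach) condition: ∀x ∀y (xR²y → ∃w (yR²w ∧ x = w)).
F1: fails — mR²n but no w with nR²w and m=w.
F2: fails — 3R²1 but no w with 1R²w and 3=w.
F3: fails — vR²s but no w with sR²w and v=w.
F4: ✓.

F4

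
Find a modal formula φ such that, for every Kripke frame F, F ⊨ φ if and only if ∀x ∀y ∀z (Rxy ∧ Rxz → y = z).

◇r → □r

The condition is partial functionality. The CD schema ◇r → □r defines it.
Suppose ◇r→□r is valid. Take Rxy, Rxz and set V(r)={y}. Then ◇r at x, so □r at x, so r at z, i.e. z=y.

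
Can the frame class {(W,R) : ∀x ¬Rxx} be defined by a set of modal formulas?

Modal frame validity is preserved under surjective bounded morphisms.
The 3-cycle (worlds s,t,u with s→t→u→s) is irreflexive, and the map sending every world to a single reflexive point • is a surjective bounded morphism (forth: every edge maps to (•,•); back: every world has a successor). So any modal formula valid on the 3-cycle is also valid on the reflexive point, which is not irreflexive.
Hence irreflexivity is not modally definable.

Not modally definable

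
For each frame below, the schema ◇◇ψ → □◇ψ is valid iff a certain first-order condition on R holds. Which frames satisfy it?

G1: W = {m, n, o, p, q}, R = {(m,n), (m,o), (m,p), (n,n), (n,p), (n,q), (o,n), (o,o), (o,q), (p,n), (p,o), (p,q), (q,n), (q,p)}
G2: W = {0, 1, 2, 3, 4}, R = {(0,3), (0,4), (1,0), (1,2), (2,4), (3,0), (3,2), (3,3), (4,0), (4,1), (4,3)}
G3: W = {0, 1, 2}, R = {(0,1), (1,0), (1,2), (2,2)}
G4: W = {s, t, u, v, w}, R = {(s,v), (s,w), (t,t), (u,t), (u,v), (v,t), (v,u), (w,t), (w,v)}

This is the axiom for a generalized confluence (Geach) condition; its first-order frame correspondent is ∀x ∀y ∀z ((xR²y ∧ xRz) → ∃w (y = w ∧ zRw)).
G1: fails — mR²o, mRn but no w with o=w and nRw.
G2: fails — 0R²1, 0R3 but no w with 1=w and 3Rw.
G3: fails — 1R²1, 1R2 but no w with 1=w and 2Rw.
G4: fails — sR²u, sRw but no w* with u=w* and wRw*.
Valid on no frame.

none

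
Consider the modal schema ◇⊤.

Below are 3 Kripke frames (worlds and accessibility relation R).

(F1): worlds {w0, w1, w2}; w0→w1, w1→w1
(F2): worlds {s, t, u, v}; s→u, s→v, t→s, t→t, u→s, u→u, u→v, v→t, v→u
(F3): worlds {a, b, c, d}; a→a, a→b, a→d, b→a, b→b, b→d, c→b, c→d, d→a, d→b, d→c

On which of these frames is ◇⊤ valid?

(F2), (F3)

This is the axiom for seriality; its first-order frame correspondent is ∀x ∃y Rxy.
(F1): fails — world w2 has no successor.
(F2): satisfies the condition.
(F3): satisfies the condition.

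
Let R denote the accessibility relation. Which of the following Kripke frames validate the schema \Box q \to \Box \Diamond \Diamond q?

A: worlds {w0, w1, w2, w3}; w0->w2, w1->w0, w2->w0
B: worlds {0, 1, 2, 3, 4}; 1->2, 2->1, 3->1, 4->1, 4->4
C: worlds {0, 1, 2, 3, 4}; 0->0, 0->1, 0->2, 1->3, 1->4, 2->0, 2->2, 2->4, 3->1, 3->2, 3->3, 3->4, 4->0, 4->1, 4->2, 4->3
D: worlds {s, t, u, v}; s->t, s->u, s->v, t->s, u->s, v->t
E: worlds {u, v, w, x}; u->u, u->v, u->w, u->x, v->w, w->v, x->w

A, B, C, E

Frame correspondent (Sahlqvist): \forall x \forall z (xRz \to \exists w (xRw \wedge z R^2 w)) — i.e. a generalized confluence (Geach) condition.
A: holds.
B: holds.
C: holds.
D: fails — sRv but no w with sRw and vR²w.
E: holds.
Valid on: A, B, C, E.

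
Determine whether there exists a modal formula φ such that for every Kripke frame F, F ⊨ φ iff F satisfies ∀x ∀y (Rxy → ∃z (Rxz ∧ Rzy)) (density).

This is a Sahlqvist condition; the C4 axiom □□r → □r defines it.

Yes — defined by □□r → □r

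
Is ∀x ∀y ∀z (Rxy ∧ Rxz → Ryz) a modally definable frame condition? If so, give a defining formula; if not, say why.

Yes, by ◇p → □◇p

The condition is the Euclidean property. A defining modal formula is ◇p → □◇p.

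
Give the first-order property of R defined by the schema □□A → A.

This is a Sahlqvist (Geach-type) schema ◇^0□^2A → □^0◇^0A.
Minimal-valuation argument: fix x; take any y with xR^0y and any z with xR^0z. Set V(A) to the set of worlds R-reachable from y in exactly 2 steps. Then □^2A holds at y, so the antecedent holds at x; validity forces ◇^0A at z, giving a w with zR^0w and yR^2w.
First-order correspondent: ∀x ∃w (xR²w ∧ x = w).

∀x ∃w (xR²w ∧ x = w)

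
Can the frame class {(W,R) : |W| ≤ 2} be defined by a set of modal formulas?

Modal frame validity is preserved under disjoint unions.
Any modal formula valid on each of 3 disjoint one-world frames is valid on their disjoint union (validity is preserved under disjoint unions). Each one-world frame has |W|=1≤2, but the union has |W|=3.
So no modal formula (or set of formulas) defines exactly the |W|≤2 frames.

No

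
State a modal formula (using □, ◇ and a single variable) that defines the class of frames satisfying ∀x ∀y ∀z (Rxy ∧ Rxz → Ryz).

◇p → □◇p

The condition is the Euclidean property. The 5 schema ◇p → □◇p defines it.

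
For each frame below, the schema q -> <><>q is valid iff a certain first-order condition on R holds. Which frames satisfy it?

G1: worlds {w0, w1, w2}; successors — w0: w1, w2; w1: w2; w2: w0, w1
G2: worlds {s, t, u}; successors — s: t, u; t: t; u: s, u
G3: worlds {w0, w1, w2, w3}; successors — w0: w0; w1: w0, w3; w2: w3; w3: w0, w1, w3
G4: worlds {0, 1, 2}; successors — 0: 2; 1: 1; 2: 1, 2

This is the axiom for a generalized confluence (Geach) condition; its first-order frame correspondent is forall x exists w (x = w & x R^2 w).
G1: satisfies the condition.
G2: satisfies the condition.
G3: fails — at w2 but no w with w2=w and w2R²w.
G4: fails — at 0 but no w with 0=w and 0R²w.
Valid on: G1, G2.

G1, G2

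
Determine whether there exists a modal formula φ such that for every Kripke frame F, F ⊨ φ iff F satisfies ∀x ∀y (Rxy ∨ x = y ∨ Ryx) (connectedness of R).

Modal frame validity is preserved under disjoint unions.
Take 4 disjoint single-world reflexive frames: each is trivially connected, but their disjoint union has 4 worlds with no edge between distinct components, so it is not connected.
Hence connectedness of R is not modally definable.

No — not modally definable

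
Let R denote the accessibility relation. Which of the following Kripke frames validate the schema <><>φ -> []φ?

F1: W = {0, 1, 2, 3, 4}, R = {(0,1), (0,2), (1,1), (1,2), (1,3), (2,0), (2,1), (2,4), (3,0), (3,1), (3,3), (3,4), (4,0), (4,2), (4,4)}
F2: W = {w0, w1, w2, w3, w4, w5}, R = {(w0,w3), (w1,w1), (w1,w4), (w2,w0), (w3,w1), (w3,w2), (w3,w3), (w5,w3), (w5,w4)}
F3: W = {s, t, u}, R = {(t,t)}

The schema corresponds to a generalized confluence (Geach) condition: forall x forall y forall z ((x R^2 y & xRz) -> exists w (y = w & z = w)).
F1: fails — 0R²0, 0R1 but 0 ≠ 1.
F2: fails — w0R²w1, w0Rw3 but w1 ≠ w3.
F3: condition met.
Valid on: F3.

F3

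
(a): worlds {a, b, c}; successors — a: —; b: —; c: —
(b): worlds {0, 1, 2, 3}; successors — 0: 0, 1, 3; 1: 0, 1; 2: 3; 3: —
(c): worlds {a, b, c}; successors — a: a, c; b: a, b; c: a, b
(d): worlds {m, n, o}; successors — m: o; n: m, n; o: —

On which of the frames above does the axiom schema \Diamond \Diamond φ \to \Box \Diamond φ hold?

(a)

This is the axiom for a generalized confluence (Geach) condition; its first-order frame correspondent is \forall x \forall y \forall z ((x R^2 y \wedge xRz) \to \exists w (y = w \wedge zRw)).
(a): ✓.
(b): fails — 0R²0, 0R3 but no w with 0=w and 3Rw.
(c): fails — aR²b, aRa but no w with b=w and aRw.
(d): fails — nR²m, nRm but no w with m=w and mRw.
Valid on: (a).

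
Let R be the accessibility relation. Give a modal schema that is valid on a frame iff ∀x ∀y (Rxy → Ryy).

The condition is shift-reflexivity. The T□ schema □(□ψ → ψ) defines it.

□(□ψ → ψ)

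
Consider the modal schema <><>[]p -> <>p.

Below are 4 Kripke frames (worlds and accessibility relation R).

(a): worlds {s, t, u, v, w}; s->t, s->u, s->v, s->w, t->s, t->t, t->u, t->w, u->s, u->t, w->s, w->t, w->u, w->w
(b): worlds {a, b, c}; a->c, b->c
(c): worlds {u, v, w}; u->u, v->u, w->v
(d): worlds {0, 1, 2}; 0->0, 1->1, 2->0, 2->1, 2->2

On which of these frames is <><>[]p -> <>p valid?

The schema corresponds to a generalized confluence (Geach) condition: forall x forall y (x R^2 y -> exists w (yRw & xRw)).
(a): fails — tR²v but no w* with vRw* and tRw*.
(b): holds.
(c): fails — wR²u but no t with uRt and wRt.
(d): holds.

(b), (d)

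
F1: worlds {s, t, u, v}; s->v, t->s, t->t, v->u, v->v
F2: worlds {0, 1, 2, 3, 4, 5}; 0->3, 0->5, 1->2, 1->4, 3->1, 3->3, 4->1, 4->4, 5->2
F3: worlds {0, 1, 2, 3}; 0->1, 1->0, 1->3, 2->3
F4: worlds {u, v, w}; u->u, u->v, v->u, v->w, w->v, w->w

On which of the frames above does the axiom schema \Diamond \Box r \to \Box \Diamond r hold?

F4

This is the axiom for convergence; its first-order frame correspondent is \forall x \forall y \forall z (Rxy \wedge Rxz \to \exists w (Ryw \wedge Rzw)).
F1: fails — Rts and Rtt but s and t have no common successor.
F2: fails — R03 and R05 but 3 and 5 have no common successor.
F3: fails — R10 and R13 but 0 and 3 have no common successor.
F4: condition met.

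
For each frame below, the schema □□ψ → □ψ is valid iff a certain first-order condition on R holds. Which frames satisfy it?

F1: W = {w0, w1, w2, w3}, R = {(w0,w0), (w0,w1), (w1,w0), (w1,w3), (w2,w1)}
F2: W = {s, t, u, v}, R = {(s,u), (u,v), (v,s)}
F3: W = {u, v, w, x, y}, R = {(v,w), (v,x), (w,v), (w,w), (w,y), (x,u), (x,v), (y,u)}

Frame correspondent (Sahlqvist): ∀x ∀y (Rxy → ∃z (Rxz ∧ Rzy)) — i.e. density.
F1: fails — Rw1w3 but no z with Rw1z and Rzw3.
F2: fails — Rsu but no z with Rsz and Rzu.
F3: fails — Rvx but no z with Rvz and Rzx.
Valid on no frame.

none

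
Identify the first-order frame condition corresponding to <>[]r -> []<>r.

Suppose ◇□r→□◇r is valid. Take Rxy, Rxz and set V(r)={w : Ryw}. Then □r at y so ◇□r at x, so □◇r at x, so ◇r at z, giving w with Rzw and Ryw.

convergence: forall x forall y forall z (Rxy & Rxz -> exists w (Ryw & Rzw))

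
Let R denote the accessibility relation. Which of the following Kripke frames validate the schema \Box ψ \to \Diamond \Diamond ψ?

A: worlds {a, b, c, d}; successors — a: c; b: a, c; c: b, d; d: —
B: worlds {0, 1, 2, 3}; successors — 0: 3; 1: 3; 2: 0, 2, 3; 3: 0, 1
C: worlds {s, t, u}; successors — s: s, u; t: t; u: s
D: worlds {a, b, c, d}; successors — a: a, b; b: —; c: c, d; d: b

The schema corresponds to a generalized confluence (Geach) condition: \forall x \exists w (xRw \wedge x R^2 w).
A: fails — at a but no w with aRw and aR²w.
B: fails — at 0 but no w with 0Rw and 0R²w.
C: condition met.
D: fails — at b but no w with bRw and bR²w.

C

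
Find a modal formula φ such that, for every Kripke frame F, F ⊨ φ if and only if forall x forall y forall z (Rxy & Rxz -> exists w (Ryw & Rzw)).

◇□q → □◇q

A defining formula is ◇□q → □◇q (the .2 axiom).
Suppose ◇□q→□◇q is valid. Take Rxy, Rxz and set V(q)={w : Ryw}. Then □q at y so ◇□q at x, so □◇q at x, so ◇q at z, giving w with Rzw and Ryw.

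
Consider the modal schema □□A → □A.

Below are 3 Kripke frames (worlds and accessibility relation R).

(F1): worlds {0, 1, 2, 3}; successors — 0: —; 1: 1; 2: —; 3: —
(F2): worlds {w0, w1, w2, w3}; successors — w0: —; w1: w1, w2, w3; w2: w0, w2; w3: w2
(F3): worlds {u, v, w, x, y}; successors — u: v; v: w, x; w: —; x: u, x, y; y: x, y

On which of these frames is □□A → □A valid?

(F1), (F2)

The schema corresponds to density: ∀x ∀y (Rxy → ∃z (Rxz ∧ Rzy)).
(F1): condition met.
(F2): condition met.
(F3): fails — Ruv but no z with Ruz and Rzv.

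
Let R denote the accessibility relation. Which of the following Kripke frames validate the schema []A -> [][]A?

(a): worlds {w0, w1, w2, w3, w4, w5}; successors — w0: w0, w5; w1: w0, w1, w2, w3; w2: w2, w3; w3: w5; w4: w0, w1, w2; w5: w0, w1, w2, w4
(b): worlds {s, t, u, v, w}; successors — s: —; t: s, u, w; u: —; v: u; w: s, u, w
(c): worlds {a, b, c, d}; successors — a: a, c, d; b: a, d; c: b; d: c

The schema corresponds to transitivity: forall x forall y forall z (Rxy & Ryz -> Rxz).
(a): fails — Rw1w0 and Rw0w5 but not Rw1w5.
(b): satisfies the condition.
(c): fails — Rdc and Rcb but not Rdb.

(b)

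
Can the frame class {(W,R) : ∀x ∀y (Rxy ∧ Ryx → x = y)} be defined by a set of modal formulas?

Not modally definable

Modal frame validity is preserved under surjective bounded morphisms.
The 6-cycle (worlds w0,w1,w2,w3,w4,w5 with w0→w1→w2→w3→w4→w5→w0) is antisymmetric. Sending even-indexed worlds to • and odd-indexed worlds to ∘ is a surjective bounded morphism onto the two-world frame with •↔∘, which is not antisymmetric.
So no modal formula (or set of formulas) defines exactly the antisymmetric frames.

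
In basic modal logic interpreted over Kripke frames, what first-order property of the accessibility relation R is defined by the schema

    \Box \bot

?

emptiness of R

□⊥ is valid iff no world has any successor (otherwise □⊥ fails at any world with one).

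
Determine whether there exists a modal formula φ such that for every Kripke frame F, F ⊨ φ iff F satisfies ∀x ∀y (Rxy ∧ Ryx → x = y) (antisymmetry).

If a class were modally definable it would be closed under surjective bounded morphisms (Goldblatt–Thomason).
The 6-cycle (worlds 0,1,2,3,4,5 with 0→1→2→3→4→5→0) is antisymmetric. Sending even-indexed worlds to s and odd-indexed worlds to t is a surjective bounded morphism onto the two-world frame with s↔t, which is not antisymmetric.
So no modal formula (or set of formulas) defines exactly the antisymmetric frames.

Not modally definable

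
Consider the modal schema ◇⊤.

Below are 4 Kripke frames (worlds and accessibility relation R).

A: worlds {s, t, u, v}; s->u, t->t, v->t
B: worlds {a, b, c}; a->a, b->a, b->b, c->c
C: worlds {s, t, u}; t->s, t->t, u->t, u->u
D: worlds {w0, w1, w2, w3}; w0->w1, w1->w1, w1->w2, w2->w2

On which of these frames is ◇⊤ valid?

B

This is the axiom for seriality; its first-order frame correspondent is ∀x ∃y Rxy.
A: fails — world u has no successor.
B: condition met.
C: fails — world s has no successor.
D: fails — world w3 has no successor.
Valid on: B.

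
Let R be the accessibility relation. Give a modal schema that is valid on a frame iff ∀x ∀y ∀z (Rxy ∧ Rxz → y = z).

The condition is partial functionality. The CD schema ◇ψ → □ψ defines it.
Suppose ◇ψ→□ψ is valid. Take Rxy, Rxz and set V(ψ)={y}. Then ◇ψ at x, so □ψ at x, so ψ at z, i.e. z=y.

◇ψ → □ψ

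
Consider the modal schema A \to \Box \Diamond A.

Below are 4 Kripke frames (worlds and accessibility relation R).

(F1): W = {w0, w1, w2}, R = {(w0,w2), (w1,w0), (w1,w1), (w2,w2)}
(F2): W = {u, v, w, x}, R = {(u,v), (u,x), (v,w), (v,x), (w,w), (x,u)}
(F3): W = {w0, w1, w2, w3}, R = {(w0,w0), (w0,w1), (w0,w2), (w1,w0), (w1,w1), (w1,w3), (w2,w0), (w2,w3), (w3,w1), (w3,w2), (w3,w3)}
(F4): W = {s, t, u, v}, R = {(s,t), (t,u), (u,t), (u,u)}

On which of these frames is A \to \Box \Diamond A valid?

The schema corresponds to symmetry: \forall x \forall y (Rxy \to Ryx).
(F1): fails — Rw0w2 but not Rw2w0.
(F2): fails — Ruv but not Rvu.
(F3): satisfies the condition.
(F4): fails — Rst but not Rts.

(F3)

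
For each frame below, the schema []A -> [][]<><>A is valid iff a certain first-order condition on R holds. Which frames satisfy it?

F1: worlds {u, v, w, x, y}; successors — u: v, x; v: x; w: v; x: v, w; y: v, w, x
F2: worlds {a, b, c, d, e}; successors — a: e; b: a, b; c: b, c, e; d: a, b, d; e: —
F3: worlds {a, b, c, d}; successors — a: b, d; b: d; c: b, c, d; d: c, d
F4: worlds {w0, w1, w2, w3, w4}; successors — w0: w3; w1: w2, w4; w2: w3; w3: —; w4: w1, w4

This is the axiom for a generalized confluence (Geach) condition; its first-order frame correspondent is forall x forall z (x R^2 z -> exists w (xRw & z R^2 w)).
F1: fails — vR²v but no t with vRt and vR²t.
F2: fails — bR²a but no w with bRw and aR²w.
F3: condition met.
F4: fails — w1R²w3 but no w with w1Rw and w3R²w.
Valid on: F3.

F3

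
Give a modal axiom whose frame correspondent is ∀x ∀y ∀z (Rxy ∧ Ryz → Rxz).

A defining formula is □p → □□p (the 4 axiom).
Suppose □p→□□p is valid. Take Rxy, Ryz and set V(p)={w : Rxw}. Then □p at x, so □□p at x, so □p at y, so p at z, i.e. Rxz.

□p → □□p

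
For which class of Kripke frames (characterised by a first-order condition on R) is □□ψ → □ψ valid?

density

Suppose □□ψ→□ψ is valid. Take Rxy and set V(ψ)={w : xR²w}. Then □□ψ at x, so □ψ at x, so ψ at y, i.e. ∃z(Rxz∧Rzy).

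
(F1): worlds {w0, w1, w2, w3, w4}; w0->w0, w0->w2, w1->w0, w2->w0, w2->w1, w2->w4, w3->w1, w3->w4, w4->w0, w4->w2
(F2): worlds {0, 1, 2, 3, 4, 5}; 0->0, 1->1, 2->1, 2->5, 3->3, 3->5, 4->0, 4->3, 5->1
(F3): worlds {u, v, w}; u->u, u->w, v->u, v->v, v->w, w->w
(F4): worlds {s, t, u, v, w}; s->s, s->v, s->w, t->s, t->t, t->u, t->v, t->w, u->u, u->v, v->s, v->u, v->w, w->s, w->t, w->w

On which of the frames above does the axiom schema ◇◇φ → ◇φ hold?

(F3)

Frame correspondent (Sahlqvist): ∀x ∀y ∀z (Rxy ∧ Ryz → Rxz) — i.e. transitivity.
(F1): fails — Rw1w0 and Rw0w2 but not Rw1w2.
(F2): fails — R43 and R35 but not R45.
(F3): holds.
(F4): fails — Ruv and Rvw but not Ruw.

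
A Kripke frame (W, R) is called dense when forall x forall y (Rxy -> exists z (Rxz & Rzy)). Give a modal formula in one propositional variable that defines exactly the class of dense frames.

□□ψ → □ψ

The condition is density. The C4 schema □□ψ → □ψ defines it.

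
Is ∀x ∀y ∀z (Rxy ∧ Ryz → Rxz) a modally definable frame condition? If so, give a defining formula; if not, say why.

Yes, by □r → □□r

This is a Sahlqvist condition; the 4 axiom □r → □□r defines it.
Suppose □r→□□r is valid. Take Rxy, Ryz and set V(r)={w : Rxw}. Then □r at x, so □□r at x, so □r at y, so r at z, i.e. Rxz.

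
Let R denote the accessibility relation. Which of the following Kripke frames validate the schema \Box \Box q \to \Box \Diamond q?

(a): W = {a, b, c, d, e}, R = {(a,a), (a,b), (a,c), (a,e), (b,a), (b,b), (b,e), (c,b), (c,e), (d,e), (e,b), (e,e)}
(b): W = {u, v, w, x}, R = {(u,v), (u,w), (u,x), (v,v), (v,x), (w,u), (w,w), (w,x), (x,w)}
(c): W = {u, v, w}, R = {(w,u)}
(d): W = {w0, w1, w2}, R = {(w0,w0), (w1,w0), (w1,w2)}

(a), (b)

Frame correspondent (Sahlqvist): \forall x \forall z (xRz \to \exists w (x R^2 w \wedge zRw)) — i.e. a generalized confluence (Geach) condition.
(a): holds.
(b): holds.
(c): fails — wRu but no t with wR²t and uRt.
(d): fails — w1Rw2 but no w with w1R²w and w2Rw.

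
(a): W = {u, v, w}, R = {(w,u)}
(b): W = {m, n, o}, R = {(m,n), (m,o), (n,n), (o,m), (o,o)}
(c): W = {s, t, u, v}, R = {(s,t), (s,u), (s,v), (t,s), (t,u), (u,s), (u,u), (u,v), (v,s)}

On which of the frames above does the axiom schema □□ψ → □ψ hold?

(b)

Frame correspondent (Sahlqvist): ∀x ∀y (Rxy → ∃z (Rxz ∧ Rzy)) — i.e. density.
(a): fails — Rwu but no z with Rwz and Rzu.
(b): satisfies the condition.
(c): fails — Rvs but no z with Rvz and Rzs.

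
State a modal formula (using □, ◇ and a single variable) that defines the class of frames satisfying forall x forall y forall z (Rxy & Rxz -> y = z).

The condition is partial functionality. The CD schema ◇r → □r defines it.
Suppose ◇r→□r is valid. Take Rxy, Rxz and set V(r)={y}. Then ◇r at x, so □r at x, so r at z, i.e. z=y.

◇r → □r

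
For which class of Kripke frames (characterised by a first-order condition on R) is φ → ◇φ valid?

This is frame-equivalent to □φ → φ (substitute ¬φ for φ and contrapose).
Suppose □φ→φ is valid. At any x set V(φ)={w : Rxw}. Then □φ holds at x, so φ holds at x, i.e. Rxx.

reflexivity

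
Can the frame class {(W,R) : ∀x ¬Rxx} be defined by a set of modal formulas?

Any modally definable frame class is closed under surjective bounded morphisms.
The 4-cycle (worlds 0,1,2,3 with 0→1→2→3→0) is irreflexive, and the map sending every world to a single reflexive point • is a surjective bounded morphism (forth: every edge maps to (•,•); back: every world has a successor). So any modal formula valid on the 4-cycle is also valid on the reflexive point, which is not irreflexive.
So the class is not modally definable.

Not definable by any modal formula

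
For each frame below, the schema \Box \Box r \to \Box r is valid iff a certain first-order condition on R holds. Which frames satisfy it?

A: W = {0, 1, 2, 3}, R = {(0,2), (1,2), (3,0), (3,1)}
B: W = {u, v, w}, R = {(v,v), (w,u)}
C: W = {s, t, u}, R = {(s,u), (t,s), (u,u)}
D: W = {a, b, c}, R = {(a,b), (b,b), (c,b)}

D

The schema corresponds to density: \forall x \forall y (Rxy \to \exists z (Rxz \wedge Rzy)).
A: fails — R12 but no z with R1z and Rz2.
B: fails — Rwu but no z with Rwz and Rzu.
C: fails — Rts but no z with Rtz and Rzs.
D: holds.
Valid on: D.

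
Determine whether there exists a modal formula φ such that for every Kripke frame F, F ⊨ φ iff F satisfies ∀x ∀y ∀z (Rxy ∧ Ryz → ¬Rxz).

No

Modal frame validity is preserved under surjective bounded morphisms.
The 7-cycle (worlds w0,w1,w2,w3,w4,w5,w6 with w0→w1→w2→w3→w4→w5→w6→w0) is intransitive. Mapping every world to a single reflexive point • is a surjective bounded morphism; the reflexive point is not intransitive (R••∧R•• but R••).
Hence intransitivity is not modally definable.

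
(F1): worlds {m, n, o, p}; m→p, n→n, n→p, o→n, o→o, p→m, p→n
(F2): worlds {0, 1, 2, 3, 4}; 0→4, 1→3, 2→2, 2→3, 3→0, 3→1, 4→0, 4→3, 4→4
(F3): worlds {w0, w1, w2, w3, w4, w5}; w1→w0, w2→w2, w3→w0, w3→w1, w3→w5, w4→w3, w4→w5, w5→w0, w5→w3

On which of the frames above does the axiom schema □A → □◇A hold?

This is the axiom for a generalized confluence (Geach) condition; its first-order frame correspondent is ∀x ∀z (xRz → ∃w (xRw ∧ zRw)).
(F1): fails — mRp but no w with mRw and pRw.
(F2): fails — 1R3 but no w with 1Rw and 3Rw.
(F3): fails — w1Rw0 but no w with w1Rw and w0Rw.
Valid on no frame.

none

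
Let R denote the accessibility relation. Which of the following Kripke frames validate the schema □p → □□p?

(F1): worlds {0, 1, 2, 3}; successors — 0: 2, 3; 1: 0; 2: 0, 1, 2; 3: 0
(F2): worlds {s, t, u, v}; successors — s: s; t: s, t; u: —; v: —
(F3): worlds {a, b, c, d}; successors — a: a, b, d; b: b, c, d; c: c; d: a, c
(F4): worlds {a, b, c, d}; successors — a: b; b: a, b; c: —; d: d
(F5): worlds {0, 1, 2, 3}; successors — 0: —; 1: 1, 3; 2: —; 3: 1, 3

(F2), (F5)

Frame correspondent (Sahlqvist): ∀x ∀y ∀z (Rxy ∧ Ryz → Rxz) — i.e. transitivity.
(F1): fails — R10 and R02 but not R12.
(F2): ✓.
(F3): fails — Rab and Rbc but not Rac.
(F4): fails — Rab and Rba but not Raa.
(F5): ✓.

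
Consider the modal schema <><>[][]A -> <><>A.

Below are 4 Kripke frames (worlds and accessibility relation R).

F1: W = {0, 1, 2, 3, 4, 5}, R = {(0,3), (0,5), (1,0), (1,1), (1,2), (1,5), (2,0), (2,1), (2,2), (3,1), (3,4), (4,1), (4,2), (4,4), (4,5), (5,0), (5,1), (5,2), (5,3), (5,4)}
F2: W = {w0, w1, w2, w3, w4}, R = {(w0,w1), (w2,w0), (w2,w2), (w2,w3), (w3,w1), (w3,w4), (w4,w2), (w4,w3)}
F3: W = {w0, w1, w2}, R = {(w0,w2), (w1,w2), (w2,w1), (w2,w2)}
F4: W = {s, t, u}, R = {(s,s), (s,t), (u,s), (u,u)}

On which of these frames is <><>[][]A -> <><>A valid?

F1, F3

This is the axiom for a generalized confluence (Geach) condition; its first-order frame correspondent is forall x forall y (x R^2 y -> exists w (y R^2 w & x R^2 w)).
F1: ✓.
F2: fails — w2R²w0 but no w with w0R²w and w2R²w.
F3: ✓.
F4: fails — sR²t but no w with tR²w and sR²w.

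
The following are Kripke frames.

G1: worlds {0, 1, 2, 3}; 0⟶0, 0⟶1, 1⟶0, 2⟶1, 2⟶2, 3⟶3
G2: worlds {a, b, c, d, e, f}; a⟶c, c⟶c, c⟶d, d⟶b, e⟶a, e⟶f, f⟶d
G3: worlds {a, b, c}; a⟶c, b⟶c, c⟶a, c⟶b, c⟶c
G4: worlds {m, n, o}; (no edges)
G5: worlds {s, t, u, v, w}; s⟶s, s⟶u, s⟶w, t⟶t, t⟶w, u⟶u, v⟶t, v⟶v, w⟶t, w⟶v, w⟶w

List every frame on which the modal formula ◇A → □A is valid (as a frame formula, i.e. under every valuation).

G4

This is the axiom for partial functionality; its first-order frame correspondent is ∀x ∀y ∀z (Rxy ∧ Rxz → y = z).
G1: fails — 0 sees both 0 and 1.
G2: fails — c sees both c and d.
G3: fails — c sees both a and b.
G4: holds.
G5: fails — s sees both s and u.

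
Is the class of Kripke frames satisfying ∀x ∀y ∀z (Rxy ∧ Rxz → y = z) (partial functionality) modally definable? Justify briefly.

Definable; ◇r → □r defines it

The condition is partial functionality. A defining modal formula is ◇r → □r.
Suppose ◇r→□r is valid. Take Rxy, Rxz and set V(r)={y}. Then ◇r at x, so □r at x, so r at z, i.e. z=y.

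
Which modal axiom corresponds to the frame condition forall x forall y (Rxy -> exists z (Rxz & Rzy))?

□□s → □s

This is density; the standard corresponding axiom is C4: □□s → □s.
Suppose □□s→□s is valid. Take Rxy and set V(s)={w : xR²w}. Then □□s at x, so □s at x, so s at y, i.e. ∃z(Rxz∧Rzy).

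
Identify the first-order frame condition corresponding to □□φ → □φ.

density: ∀x ∀y (Rxy → ∃z (Rxz ∧ Rzy))

Suppose □□φ→□φ is valid. Take Rxy and set V(φ)={w : xR²w}. Then □□φ at x, so □φ at x, so φ at y, i.e. ∃z(Rxz∧Rzy).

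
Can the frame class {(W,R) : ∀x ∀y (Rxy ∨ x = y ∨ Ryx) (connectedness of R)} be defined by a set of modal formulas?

No — not modally definable

If a class were modally definable it would be closed under disjoint unions (Goldblatt–Thomason).
Take 3 disjoint single-world reflexive frames: each is trivially connected, but their disjoint union has 3 worlds with no edge between distinct components, so it is not connected.
So the class is not modally definable.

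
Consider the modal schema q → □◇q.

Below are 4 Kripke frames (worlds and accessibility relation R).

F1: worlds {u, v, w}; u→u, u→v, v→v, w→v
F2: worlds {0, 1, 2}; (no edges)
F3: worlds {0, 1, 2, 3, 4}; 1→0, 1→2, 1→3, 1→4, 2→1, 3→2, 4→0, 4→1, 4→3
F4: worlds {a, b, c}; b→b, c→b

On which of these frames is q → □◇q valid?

F2

The schema corresponds to symmetry: ∀x ∀y (Rxy → Ryx).
F1: fails — Ruv but not Rvu.
F2: satisfies the condition.
F3: fails — R10 but not R01.
F4: fails — Rcb but not Rbc.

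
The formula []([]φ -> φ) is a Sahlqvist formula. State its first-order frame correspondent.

Suppose □(□φ→φ) is valid. Take Rxy and set V(φ)={w : Ryw}. Then at y, □φ holds; since □(□φ→φ) at x, □φ→φ at y, so φ at y, i.e. Ryy.
Conversely, on a frame with shift-reflexivity the schema holds at every world under every valuation.
So the correspondent is shift-reflexivity.

shift-reflexivity: forall x forall y (Rxy -> Ryy)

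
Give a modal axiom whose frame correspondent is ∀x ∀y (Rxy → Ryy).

This is shift-reflexivity; the standard corresponding axiom is T□: □(□q → q).
Suppose □(□q→q) is valid. Take Rxy and set V(q)={w : Ryw}. Then at y, □q holds; since □(□q→q) at x, □q→q at y, so q at y, i.e. Ryy.

□(□q → q)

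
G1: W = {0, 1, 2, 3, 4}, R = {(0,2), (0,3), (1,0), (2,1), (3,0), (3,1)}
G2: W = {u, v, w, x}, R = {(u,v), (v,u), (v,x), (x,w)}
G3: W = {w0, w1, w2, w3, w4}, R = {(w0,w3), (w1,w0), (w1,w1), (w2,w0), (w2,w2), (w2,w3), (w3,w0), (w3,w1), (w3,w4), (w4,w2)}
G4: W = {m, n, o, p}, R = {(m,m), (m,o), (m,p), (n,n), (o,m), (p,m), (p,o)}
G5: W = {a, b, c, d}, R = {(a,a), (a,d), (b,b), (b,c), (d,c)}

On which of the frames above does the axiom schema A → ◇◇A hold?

G4

The schema corresponds to a generalized confluence (Geach) condition: ∀x ∃w (x = w ∧ xR²w).
G1: fails — at 1 but no w with 1=w and 1R²w.
G2: fails — at w but no t with w=t and wR²t.
G3: fails — at w4 but no w with w4=w and w4R²w.
G4: condition met.
G5: fails — at c but no w with c=w and cR²w.
Valid on: G4.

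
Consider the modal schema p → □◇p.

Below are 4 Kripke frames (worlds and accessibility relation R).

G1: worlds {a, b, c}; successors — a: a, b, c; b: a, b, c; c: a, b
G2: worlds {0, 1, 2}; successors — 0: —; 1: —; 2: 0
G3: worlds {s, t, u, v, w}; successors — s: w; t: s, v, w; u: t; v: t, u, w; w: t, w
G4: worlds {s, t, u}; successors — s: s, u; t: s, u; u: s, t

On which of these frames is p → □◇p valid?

The schema corresponds to symmetry: ∀x ∀y (Rxy → Ryx).
G1: satisfies the condition.
G2: fails — R20 but not R02.
G3: fails — Rut but not Rtu.
G4: fails — Rts but not Rst.
Valid on: G1.

G1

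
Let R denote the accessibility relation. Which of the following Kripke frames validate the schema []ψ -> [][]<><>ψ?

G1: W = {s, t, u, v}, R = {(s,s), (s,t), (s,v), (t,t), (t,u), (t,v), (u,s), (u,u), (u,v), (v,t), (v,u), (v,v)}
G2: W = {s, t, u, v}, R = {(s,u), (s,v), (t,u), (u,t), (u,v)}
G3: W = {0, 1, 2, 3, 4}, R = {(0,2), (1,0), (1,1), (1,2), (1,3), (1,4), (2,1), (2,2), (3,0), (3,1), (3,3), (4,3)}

G1

Frame correspondent (Sahlqvist): forall x forall z (x R^2 z -> exists w (xRw & z R^2 w)) — i.e. a generalized confluence (Geach) condition.
G1: condition met.
G2: fails — sR²v but no w with sRw and vR²w.
G3: fails — 4R²0 but no w with 4Rw and 0R²w.
Valid on: G1.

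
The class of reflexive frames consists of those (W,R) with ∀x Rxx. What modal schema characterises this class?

□q → q

This is reflexivity; the standard corresponding axiom is T: □q → q.
Suppose □q→q is valid. At any x set V(q)={w : Rxw}. Then □q holds at x, so q holds at x, i.e. Rxx.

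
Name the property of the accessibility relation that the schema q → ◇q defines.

This is frame-equivalent to □q → q (substitute ¬q for q and contrapose).
Suppose □q→q is valid. At any x set V(q)={w : Rxw}. Then □q holds at x, so q holds at x, i.e. Rxx.

reflexivity: ∀x Rxx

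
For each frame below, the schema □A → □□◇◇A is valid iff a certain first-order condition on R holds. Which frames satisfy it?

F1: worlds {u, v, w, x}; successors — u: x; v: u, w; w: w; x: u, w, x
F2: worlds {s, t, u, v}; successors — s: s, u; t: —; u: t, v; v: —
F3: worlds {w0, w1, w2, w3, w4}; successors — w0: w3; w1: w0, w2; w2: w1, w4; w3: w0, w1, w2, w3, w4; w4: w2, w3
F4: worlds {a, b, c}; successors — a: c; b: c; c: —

F4

The schema corresponds to a generalized confluence (Geach) condition: ∀x ∀z (xR²z → ∃w (xRw ∧ zR²w)).
F1: fails — uR²w but no t with uRt and wR²t.
F2: fails — sR²t but no w with sRw and tR²w.
F3: fails — w1R²w1 but no w with w1Rw and w1R²w.
F4: satisfies the condition.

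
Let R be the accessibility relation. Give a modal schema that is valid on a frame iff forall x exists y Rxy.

A defining formula is □ψ → ◇ψ (the D axiom).

□ψ → ◇ψ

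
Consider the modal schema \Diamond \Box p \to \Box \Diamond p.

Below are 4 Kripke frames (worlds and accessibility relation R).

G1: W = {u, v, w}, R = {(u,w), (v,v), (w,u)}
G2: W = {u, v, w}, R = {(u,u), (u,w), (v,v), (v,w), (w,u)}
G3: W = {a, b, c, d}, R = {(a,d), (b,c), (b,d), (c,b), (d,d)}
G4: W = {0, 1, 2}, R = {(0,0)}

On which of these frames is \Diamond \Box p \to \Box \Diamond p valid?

G1, G4

This is the axiom for convergence; its first-order frame correspondent is \forall x \forall y \forall z (Rxy \wedge Rxz \to \exists w (Ryw \wedge Rzw)).
G1: satisfies the condition.
G2: fails — Rvv and Rvw but v and w have no common successor.
G3: fails — Rbc and Rbd but c and d have no common successor.
G4: satisfies the condition.
Valid on: G1, G4.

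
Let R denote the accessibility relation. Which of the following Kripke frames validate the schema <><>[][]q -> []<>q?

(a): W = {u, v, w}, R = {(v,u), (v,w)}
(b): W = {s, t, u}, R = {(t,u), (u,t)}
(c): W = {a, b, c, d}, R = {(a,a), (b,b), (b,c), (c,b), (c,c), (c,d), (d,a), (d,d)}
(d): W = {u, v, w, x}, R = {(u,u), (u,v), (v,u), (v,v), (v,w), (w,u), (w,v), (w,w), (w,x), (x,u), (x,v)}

(a), (b), (d)

This is the axiom for a generalized confluence (Geach) condition; its first-order frame correspondent is forall x forall y forall z ((x R^2 y & xRz) -> exists w (y R^2 w & zRw)).
(a): ✓.
(b): ✓.
(c): fails — bR²d, bRb but no w with dR²w and bRw.
(d): ✓.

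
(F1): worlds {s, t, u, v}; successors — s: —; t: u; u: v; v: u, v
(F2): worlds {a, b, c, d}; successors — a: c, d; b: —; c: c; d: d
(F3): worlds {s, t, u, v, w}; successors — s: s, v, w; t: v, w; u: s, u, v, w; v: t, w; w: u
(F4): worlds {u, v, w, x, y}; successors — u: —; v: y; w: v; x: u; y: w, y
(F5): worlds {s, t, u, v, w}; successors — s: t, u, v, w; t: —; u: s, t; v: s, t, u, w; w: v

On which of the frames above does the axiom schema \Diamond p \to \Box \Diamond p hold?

none

Frame correspondent (Sahlqvist): \forall x \forall y \forall z (Rxy \wedge Rxz \to Ryz) — i.e. the Euclidean property.
(F1): fails — Rtu and Rtu but not Ruu.
(F2): fails — Rac and Rad but not Rcd.
(F3): fails — Rsv and Rsv but not Rvv.
(F4): fails — Rwv and Rwv but not Rvv.
(F5): fails — Rsv and Rsv but not Rvv.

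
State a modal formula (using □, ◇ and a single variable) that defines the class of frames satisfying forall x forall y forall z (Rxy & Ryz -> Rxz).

A defining formula is □ψ → □□ψ (the 4 axiom).
Suppose □ψ→□□ψ is valid. Take Rxy, Ryz and set V(ψ)={w : Rxw}. Then □ψ at x, so □□ψ at x, so □ψ at y, so ψ at z, i.e. Rxz.

□ψ → □□ψ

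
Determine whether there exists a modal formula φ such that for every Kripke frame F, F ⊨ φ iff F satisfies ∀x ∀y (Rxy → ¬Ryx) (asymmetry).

Not modally definable

Modal frame validity is preserved under surjective bounded morphisms.
The 5-cycle (worlds w0,w1,w2,w3,w4 with w0→w1→w2→w3→w4→w0) is asymmetric. Mapping every world to a single reflexive point • is a surjective bounded morphism, and the reflexive point is not asymmetric (R•• but asymmetry requires ¬R••).
So no modal formula (or set of formulas) defines exactly the asymmetric frames.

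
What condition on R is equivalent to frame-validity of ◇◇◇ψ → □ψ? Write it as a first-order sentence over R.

This is a Sahlqvist (Geach-type) schema ◇^3□^0ψ → □^1◇^0ψ.
First-order correspondent: ∀x ∀y ∀z ((xR³y ∧ xRz) → ∃w (y = w ∧ z = w)).

∀x ∀y ∀z ((xR³y ∧ xRz) → ∃w (y = w ∧ z = w))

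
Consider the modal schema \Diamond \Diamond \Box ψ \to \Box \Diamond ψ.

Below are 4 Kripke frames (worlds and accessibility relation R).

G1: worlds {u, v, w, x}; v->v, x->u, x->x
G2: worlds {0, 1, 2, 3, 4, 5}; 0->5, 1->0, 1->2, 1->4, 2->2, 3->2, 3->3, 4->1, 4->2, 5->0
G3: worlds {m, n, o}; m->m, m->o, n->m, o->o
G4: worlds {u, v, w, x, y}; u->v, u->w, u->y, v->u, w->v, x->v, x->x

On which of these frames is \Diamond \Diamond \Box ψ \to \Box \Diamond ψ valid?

G3

The schema corresponds to a generalized confluence (Geach) condition: \forall x \forall y \forall z ((x R^2 y \wedge xRz) \to \exists w (yRw \wedge zRw)).
G1: fails — xR²u, xRu but no t with uRt and uRt.
G2: fails — 0R²0, 0R5 but no w with 0Rw and 5Rw.
G3: satisfies the condition.
G4: fails — uR²u, uRv but no t with uRt and vRt.
Valid on: G3.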